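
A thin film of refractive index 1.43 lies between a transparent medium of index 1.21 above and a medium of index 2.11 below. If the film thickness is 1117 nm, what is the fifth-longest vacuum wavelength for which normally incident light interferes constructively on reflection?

Top surface (1.21 → 1.43): reflection off a higher-index medium gives a half-wave phase shift.
Ray reflecting at the bottom interface goes from n = 1.43 toward n = 2.11: a half-wave phase shift.
Zero or two π shifts → no net half-wave offset.
So the condition for constructive reflection is 2 n t = m λ.
λ = 2 n t / m. The fifth-longest wavelength is m = 5: λ = 2 × 1.43 × 1117 / 5.00 = 639 nm.

639 nm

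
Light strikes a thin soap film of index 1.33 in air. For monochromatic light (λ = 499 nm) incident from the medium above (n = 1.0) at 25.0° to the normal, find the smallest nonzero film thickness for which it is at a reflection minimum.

198 nm

Top surface (1.0 → 1.33): reflection off a higher-index medium gives a half-wave phase shift.
Ray reflecting at the bottom interface goes from n = 1.33 toward n = 1.0: no phase shift.
Net: one phase inversion between the two reflected rays.
For dark reflection here: 2 n t cos θ_r = m λ.
Snell's law: 1.0 sin 25.0° = 1.33 sin θ_r → sin θ_r = 0.318, cos θ_r = 0.948.
Minimum nonzero at m = 1: t = λ / (2 n cos θ_r) = 499 / (2 × 1.33 × 0.948) = 198 nm.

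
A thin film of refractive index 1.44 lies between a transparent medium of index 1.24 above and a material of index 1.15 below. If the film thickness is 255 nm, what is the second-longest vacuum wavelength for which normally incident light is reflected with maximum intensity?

At the upper boundary (n = 1.24 to n = 1.44) the reflected ray undergoes a half-wave phase shift.
Bottom surface (1.44 → 1.15): reflection off a lower-index medium gives no phase shift.
Exactly one π shift → a net half-wave offset.
So the condition for constructive reflection is 2 n t = (m + ½) λ.
λ = 2 n t / (m + ½). The second-longest wavelength is m = 1: λ = 2 × 1.44 × 255 / 1.50 = 490 nm.

490 nm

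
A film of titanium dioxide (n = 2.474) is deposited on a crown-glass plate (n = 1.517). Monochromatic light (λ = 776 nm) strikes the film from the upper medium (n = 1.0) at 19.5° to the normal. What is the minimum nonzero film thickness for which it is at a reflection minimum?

Ray reflecting at the top interface goes from n = 1.0 toward n = 2.474: a half-wave phase shift.
Bottom surface (2.474 → 1.517): reflection off a lower-index medium gives no phase shift.
Exactly one π shift → a net half-wave offset.
So the condition for destructive reflection is 2 n t cos θ_r = m λ.
Snell's law: 1.0 sin 19.5° = 2.474 sin θ_r → sin θ_r = 0.135, cos θ_r = 0.991.
Minimum nonzero at m = 1: t = λ / (2 n cos θ_r) = 776 / (2 × 2.474 × 0.991) = 158 nm.

158 nm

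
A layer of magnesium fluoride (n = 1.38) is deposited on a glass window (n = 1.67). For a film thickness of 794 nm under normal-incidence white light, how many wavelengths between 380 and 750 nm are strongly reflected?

Ray reflecting at the top interface goes from n = 1.0 toward n = 1.38: a half-wave phase shift.
Ray reflecting at the bottom interface goes from n = 1.38 toward n = 1.67: a half-wave phase shift.
The two reflections carry the same phase change, so no net offset.
So the condition for constructive reflection is 2 n t = m λ.
λ = 2 n t / m = 2191 / m nm.
m=2: 1096 nm (IR); m=3: 730 nm (visible); m=4: 548 nm (visible); m=5: 438 nm (visible); m=6: 365 nm (UV).

3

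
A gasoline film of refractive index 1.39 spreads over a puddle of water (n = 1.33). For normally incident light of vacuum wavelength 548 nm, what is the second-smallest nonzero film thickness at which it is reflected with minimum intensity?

394 nm

At the upper boundary (n = 1.0 to n = 1.39) the reflected ray undergoes a half-wave phase shift.
Ray reflecting at the bottom interface goes from n = 1.39 toward n = 1.33: no phase shift.
The two reflections differ by half a wavelength.
With one net inversion, destructive interference in reflection requires 2 n t = m λ.
The second-smallest nonzero thickness corresponds to m = 2: t = m λ / (2 n) = 2.00 × 548 / (2 × 1.39) = 394 nm.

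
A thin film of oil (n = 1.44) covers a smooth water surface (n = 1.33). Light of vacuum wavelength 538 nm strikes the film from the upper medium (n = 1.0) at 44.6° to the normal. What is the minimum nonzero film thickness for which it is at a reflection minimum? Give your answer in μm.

Top surface (1.0 → 1.44): reflection off a higher-index medium gives a half-wave phase shift.
Ray reflecting at the bottom interface goes from n = 1.44 toward n = 1.33: no phase shift.
The two reflections differ by half a wavelength.
For weak reflection here: 2 n t cos θ_r = m λ.
Snell's law: 1.0 sin 44.6° = 1.44 sin θ_r → sin θ_r = 0.488, cos θ_r = 0.873.
Minimum nonzero at m = 1: t = λ / (2 n cos θ_r) = 538 / (2 × 1.44 × 0.873) = 214 nm.

0.214 μm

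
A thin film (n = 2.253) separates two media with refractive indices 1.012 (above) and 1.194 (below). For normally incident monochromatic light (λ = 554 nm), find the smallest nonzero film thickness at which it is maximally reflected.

Ray reflecting at the top interface goes from n = 1.012 toward n = 2.253: a half-wave phase shift.
Ray reflecting at the bottom interface goes from n = 2.253 toward n = 1.194: no phase shift.
The two reflections differ by half a wavelength.
So the condition for constructive reflection is 2 n t = (m + ½) λ.
Minimum at m = 0: t = λ / (4 n) = 554 / (4 × 2.253) = 61.5 nm.

61.5 nm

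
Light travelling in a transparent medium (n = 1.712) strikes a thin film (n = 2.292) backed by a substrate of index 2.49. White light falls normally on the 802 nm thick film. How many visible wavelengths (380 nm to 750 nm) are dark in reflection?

At the upper boundary (n = 1.712 to n = 2.292) the reflected ray undergoes a half-wave phase shift.
At the lower boundary (n = 2.292 to n = 2.49) the reflected ray undergoes a half-wave phase shift.
The two reflections carry the same phase change, so no net offset.
With no net inversion, destructive interference in reflection requires 2 n t = (m + ½) λ.
λ = 2 n t / (m + ½) = 3676 / (m + ½) nm.
m=4: 817 nm (IR); m=5: 668 nm (visible); m=6: 566 nm (visible); m=7: 490 nm (visible); m=8: 433 nm (visible); m=9: 387 nm (visible); m=10: 350 nm (UV).

5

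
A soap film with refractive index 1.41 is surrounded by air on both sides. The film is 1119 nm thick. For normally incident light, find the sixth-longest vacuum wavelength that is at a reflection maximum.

574 nm

At the upper boundary (n = 1.0 to n = 1.41) the reflected ray undergoes a half-wave phase shift.
At the lower boundary (n = 1.41 to n = 1.0) the reflected ray undergoes no phase shift.
Exactly one π shift → a net half-wave offset.
With one net inversion, constructive interference in reflection requires 2 n t = (m + ½) λ.
λ = 2 n t / (m + ½). The sixth-longest wavelength is m = 5: λ = 2 × 1.41 × 1119 / 5.50 = 574 nm.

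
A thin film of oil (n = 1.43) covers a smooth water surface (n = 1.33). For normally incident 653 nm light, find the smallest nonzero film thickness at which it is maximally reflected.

At the upper boundary (n = 1.0 to n = 1.43) the reflected ray undergoes a half-wave phase shift.
At the lower boundary (n = 1.43 to n = 1.33) the reflected ray undergoes no phase shift.
Net: one phase inversion between the two reflected rays.
So the condition for constructive reflection is 2 n t = (m + ½) λ.
Minimum at m = 0: t = λ / (4 n) = 653 / (4 × 1.43) = 114 nm.

114 nm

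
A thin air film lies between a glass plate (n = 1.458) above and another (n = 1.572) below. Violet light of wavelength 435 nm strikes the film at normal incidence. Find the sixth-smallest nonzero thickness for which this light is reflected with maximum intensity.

At the upper boundary (n = 1.458 to n = 1.0) the reflected ray undergoes no phase shift.
Bottom surface (1.0 → 1.572): reflection off a higher-index medium gives a half-wave phase shift.
Exactly one π shift → a net half-wave offset.
With one net inversion, constructive interference in reflection requires 2 n t = (m + ½) λ.
The sixth-smallest nonzero thickness corresponds to m = 5: t = (m + ½) λ / (2 n) = 5.50 × 435 / (2 × 1.0) = 1196 nm.

1196 nm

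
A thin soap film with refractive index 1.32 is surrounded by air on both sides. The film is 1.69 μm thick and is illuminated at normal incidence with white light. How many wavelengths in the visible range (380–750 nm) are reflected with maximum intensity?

Top surface (1.0 → 1.32): reflection off a higher-index medium gives a half-wave phase shift.
At the lower boundary (n = 1.32 to n = 1.0) the reflected ray undergoes no phase shift.
The two reflections differ by half a wavelength.
So the condition for constructive reflection is 2 n t = (m + ½) λ.
λ = 2 n t / (m + ½) = 4462 / (m + ½) nm.
m=5: 811 nm (IR); m=6: 686 nm (visible); m=7: 595 nm (visible); m=8: 525 nm (visible); m=9: 470 nm (visible); m=10: 425 nm (visible); m=11: 388 nm (visible); m=12: 357 nm (UV).

6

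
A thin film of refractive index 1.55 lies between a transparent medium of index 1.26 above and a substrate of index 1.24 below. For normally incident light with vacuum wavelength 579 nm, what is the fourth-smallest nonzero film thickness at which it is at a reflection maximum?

654 nm

Ray reflecting at the top interface goes from n = 1.26 toward n = 1.55: a half-wave phase shift.
Bottom surface (1.55 → 1.24): reflection off a lower-index medium gives no phase shift.
Net: one phase inversion between the two reflected rays.
With one net inversion, constructive interference in reflection requires 2 n t = (m + ½) λ.
The fourth-smallest nonzero thickness corresponds to m = 3: t = (m + ½) λ / (2 n) = 3.50 × 579 / (2 × 1.55) = 654 nm.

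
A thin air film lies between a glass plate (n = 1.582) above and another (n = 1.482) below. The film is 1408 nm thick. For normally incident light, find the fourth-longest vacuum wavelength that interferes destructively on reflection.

704 nm

At the upper boundary (n = 1.582 to n = 1.0) the reflected ray undergoes no phase shift.
At the lower boundary (n = 1.0 to n = 1.482) the reflected ray undergoes a half-wave phase shift.
The two reflections differ by half a wavelength.
So the condition for destructive reflection is 2 n t = m λ.
λ = 2 n t / m. The fourth-longest wavelength is m = 4: λ = 2 × 1.0 × 1408 / 4.00 = 704 nm.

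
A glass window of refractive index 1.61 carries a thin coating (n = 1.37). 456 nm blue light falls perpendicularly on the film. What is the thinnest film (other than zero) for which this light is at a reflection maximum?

Ray reflecting at the top interface goes from n = 1.0 toward n = 1.37: a half-wave phase shift.
At the lower boundary (n = 1.37 to n = 1.61) the reflected ray undergoes a half-wave phase shift.
The two reflections carry the same phase change, so no net offset.
With no net inversion, constructive interference in reflection requires 2 n t = m λ.
Minimum nonzero at m = 1: t = λ / (2 n) = 456 / (2 × 1.37) = 166 nm.

166 nm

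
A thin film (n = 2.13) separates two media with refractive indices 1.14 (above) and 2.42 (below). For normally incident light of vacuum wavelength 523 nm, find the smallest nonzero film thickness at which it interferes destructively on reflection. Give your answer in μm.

0.0614 μm

At the upper boundary (n = 1.14 to n = 2.13) the reflected ray undergoes a half-wave phase shift.
At the lower boundary (n = 2.13 to n = 2.42) the reflected ray undergoes a half-wave phase shift.
The two reflections carry the same phase change, so no net offset.
For weak reflection here: 2 n t = (m + ½) λ.
Minimum at m = 0: t = λ / (4 n) = 523 / (4 × 2.13) = 61.4 nm.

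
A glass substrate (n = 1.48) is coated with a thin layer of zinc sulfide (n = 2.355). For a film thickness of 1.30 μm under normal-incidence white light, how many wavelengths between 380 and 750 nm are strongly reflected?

At the upper boundary (n = 1.0 to n = 2.355) the reflected ray undergoes a half-wave phase shift.
Ray reflecting at the bottom interface goes from n = 2.355 toward n = 1.48: no phase shift.
Exactly one π shift → a net half-wave offset.
With one net inversion, constructive interference in reflection requires 2 n t = (m + ½) λ.
λ = 2 n t / (m + ½) = 6123 / (m + ½) nm.
m=7: 816 nm (IR); m=8: 720 nm (visible); m=9: 645 nm (visible); m=10: 583 nm (visible); m=11: 532 nm (visible); m=12: 490 nm (visible); m=13: 454 nm (visible); m=14: 422 nm (visible); m=15: 395 nm (visible); m=16: 371 nm (UV).

8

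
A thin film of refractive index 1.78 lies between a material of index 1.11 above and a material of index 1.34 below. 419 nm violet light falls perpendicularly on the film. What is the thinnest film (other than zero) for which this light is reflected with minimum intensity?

At the upper boundary (n = 1.11 to n = 1.78) the reflected ray undergoes a half-wave phase shift.
At the lower boundary (n = 1.78 to n = 1.34) the reflected ray undergoes no phase shift.
The two reflections differ by half a wavelength.
So the condition for destructive reflection is 2 n t = m λ.
Minimum nonzero at m = 1: t = λ / (2 n) = 419 / (2 × 1.78) = 118 nm.

118 nm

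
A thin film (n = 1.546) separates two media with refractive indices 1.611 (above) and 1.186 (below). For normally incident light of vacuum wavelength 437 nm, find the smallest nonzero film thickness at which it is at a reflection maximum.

Ray reflecting at the top interface goes from n = 1.611 toward n = 1.546: no phase shift.
Bottom surface (1.546 → 1.186): reflection off a lower-index medium gives no phase shift.
Net: no relative phase inversion (both shifts match).
So the condition for constructive reflection is 2 n t = m λ.
Minimum nonzero at m = 1: t = λ / (2 n) = 437 / (2 × 1.546) = 141 nm.

141 nm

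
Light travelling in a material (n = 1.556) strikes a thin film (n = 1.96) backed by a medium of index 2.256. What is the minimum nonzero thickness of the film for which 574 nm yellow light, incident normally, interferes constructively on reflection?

146 nm

Top surface (1.556 → 1.96): reflection off a higher-index medium gives a half-wave phase shift.
At the lower boundary (n = 1.96 to n = 2.256) the reflected ray undergoes a half-wave phase shift.
Zero or two π shifts → no net half-wave offset.
For bright reflection here: 2 n t = m λ.
Minimum nonzero at m = 1: t = λ / (2 n) = 574 / (2 × 1.96) = 146 nm.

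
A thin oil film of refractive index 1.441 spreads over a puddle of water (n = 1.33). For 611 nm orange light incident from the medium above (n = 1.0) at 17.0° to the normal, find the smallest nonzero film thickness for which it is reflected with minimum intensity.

Ray reflecting at the top interface goes from n = 1.0 toward n = 1.441: a half-wave phase shift.
Bottom surface (1.441 → 1.33): reflection off a lower-index medium gives no phase shift.
The two reflections differ by half a wavelength.
For minimum reflection here: 2 n t cos θ_r = m λ.
Snell's law: 1.0 sin 17.0° = 1.441 sin θ_r → sin θ_r = 0.203, cos θ_r = 0.979.
Minimum nonzero at m = 1: t = λ / (2 n cos θ_r) = 611 / (2 × 1.441 × 0.979) = 217 nm.

217 nm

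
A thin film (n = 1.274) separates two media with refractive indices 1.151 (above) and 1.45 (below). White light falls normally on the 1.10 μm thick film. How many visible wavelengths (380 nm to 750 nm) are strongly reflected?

Top surface (1.151 → 1.274): reflection off a higher-index medium gives a half-wave phase shift.
Ray reflecting at the bottom interface goes from n = 1.274 toward n = 1.45: a half-wave phase shift.
The two reflections carry the same phase change, so no net offset.
For strong reflection here: 2 n t = m λ.
λ = 2 n t / m = 2803 / m nm.
m=3: 934 nm (IR); m=4: 701 nm (visible); m=5: 561 nm (visible); m=6: 467 nm (visible); m=7: 400 nm (visible); m=8: 350 nm (UV).

4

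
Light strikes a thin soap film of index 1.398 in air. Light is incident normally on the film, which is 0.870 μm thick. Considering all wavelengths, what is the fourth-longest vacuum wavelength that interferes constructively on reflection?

695 nm

Ray reflecting at the top interface goes from n = 1.0 toward n = 1.398: a half-wave phase shift.
Bottom surface (1.398 → 1.0): reflection off a lower-index medium gives no phase shift.
Net: one phase inversion between the two reflected rays.
So the condition for constructive reflection is 2 n t = (m + ½) λ.
λ = 2 n t / (m + ½). The fourth-longest wavelength is m = 3: λ = 2 × 1.398 × 870 / 3.50 = 695 nm.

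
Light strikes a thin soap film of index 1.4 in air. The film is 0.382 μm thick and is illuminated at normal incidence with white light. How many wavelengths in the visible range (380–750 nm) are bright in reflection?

2

At the upper boundary (n = 1.0 to n = 1.4) the reflected ray undergoes a half-wave phase shift.
Bottom surface (1.4 → 1.0): reflection off a lower-index medium gives no phase shift.
The two reflections differ by half a wavelength.
With one net inversion, constructive interference in reflection requires 2 n t = (m + ½) λ.
λ = 2 n t / (m + ½) = 1070 / (m + ½) nm.
m=0: 2139 nm (IR); m=1: 713 nm (visible); m=2: 428 nm (visible); m=3: 306 nm (UV).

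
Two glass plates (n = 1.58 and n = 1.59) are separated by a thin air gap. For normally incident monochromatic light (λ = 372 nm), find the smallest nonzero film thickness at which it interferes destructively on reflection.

At the upper boundary (n = 1.58 to n = 1.0) the reflected ray undergoes no phase shift.
At the lower boundary (n = 1.0 to n = 1.59) the reflected ray undergoes a half-wave phase shift.
The two reflections differ by half a wavelength.
So the condition for destructive reflection is 2 n t = m λ.
Minimum nonzero at m = 1: t = λ / (2 n) = 372 / (2 × 1.0) = 186 nm.

186 nm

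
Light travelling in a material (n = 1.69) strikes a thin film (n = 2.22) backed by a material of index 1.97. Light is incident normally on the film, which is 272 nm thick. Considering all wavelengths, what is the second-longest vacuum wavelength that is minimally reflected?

Ray reflecting at the top interface goes from n = 1.69 toward n = 2.22: a half-wave phase shift.
At the lower boundary (n = 2.22 to n = 1.97) the reflected ray undergoes no phase shift.
Net: one phase inversion between the two reflected rays.
With one net inversion, destructive interference in reflection requires 2 n t = m λ.
λ = 2 n t / m. The second-longest wavelength is m = 2: λ = 2 × 2.22 × 272 / 2.00 = 604 nm.

604 nm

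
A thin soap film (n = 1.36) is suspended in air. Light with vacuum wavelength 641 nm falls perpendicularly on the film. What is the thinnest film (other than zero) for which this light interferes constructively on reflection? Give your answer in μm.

0.118 μm

Ray reflecting at the top interface goes from n = 1.0 toward n = 1.36: a half-wave phase shift.
Ray reflecting at the bottom interface goes from n = 1.36 toward n = 1.0: no phase shift.
The two reflections differ by half a wavelength.
With one net inversion, constructive interference in reflection requires 2 n t = (m + ½) λ.
Minimum at m = 0: t = λ / (4 n) = 641 / (4 × 1.36) = 118 nm.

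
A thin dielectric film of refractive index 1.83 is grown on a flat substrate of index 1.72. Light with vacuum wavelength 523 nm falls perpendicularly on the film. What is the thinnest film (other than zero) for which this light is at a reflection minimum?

At the upper boundary (n = 1.0 to n = 1.83) the reflected ray undergoes a half-wave phase shift.
Bottom surface (1.83 → 1.72): reflection off a lower-index medium gives no phase shift.
Net: one phase inversion between the two reflected rays.
For weak reflection here: 2 n t = m λ.
Minimum nonzero at m = 1: t = λ / (2 n) = 523 / (2 × 1.83) = 143 nm.

143 nm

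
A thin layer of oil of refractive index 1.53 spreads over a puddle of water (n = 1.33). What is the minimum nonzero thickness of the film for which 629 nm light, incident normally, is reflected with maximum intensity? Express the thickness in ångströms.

1028 Å

At the upper boundary (n = 1.0 to n = 1.53) the reflected ray undergoes a half-wave phase shift.
At the lower boundary (n = 1.53 to n = 1.33) the reflected ray undergoes no phase shift.
The two reflections differ by half a wavelength.
For maximum reflection here: 2 n t = (m + ½) λ.
Minimum at m = 0: t = λ / (4 n) = 629 / (4 × 1.53) = 103 nm.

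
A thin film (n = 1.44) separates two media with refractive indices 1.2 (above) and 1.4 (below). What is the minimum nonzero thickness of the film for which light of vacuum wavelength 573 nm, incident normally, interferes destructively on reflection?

199 nm

At the upper boundary (n = 1.2 to n = 1.44) the reflected ray undergoes a half-wave phase shift.
Ray reflecting at the bottom interface goes from n = 1.44 toward n = 1.4: no phase shift.
Net: one phase inversion between the two reflected rays.
So the condition for destructive reflection is 2 n t = m λ.
Minimum nonzero at m = 1: t = λ / (2 n) = 573 / (2 × 1.44) = 199 nm.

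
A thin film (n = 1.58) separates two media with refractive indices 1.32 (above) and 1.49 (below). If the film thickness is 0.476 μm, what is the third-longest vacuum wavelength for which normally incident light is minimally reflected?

501 nm

Ray reflecting at the top interface goes from n = 1.32 toward n = 1.58: a half-wave phase shift.
At the lower boundary (n = 1.58 to n = 1.49) the reflected ray undergoes no phase shift.
The two reflections differ by half a wavelength.
With one net inversion, destructive interference in reflection requires 2 n t = m λ.
λ = 2 n t / m. The third-longest wavelength is m = 3: λ = 2 × 1.58 × 476 / 3.00 = 501 nm.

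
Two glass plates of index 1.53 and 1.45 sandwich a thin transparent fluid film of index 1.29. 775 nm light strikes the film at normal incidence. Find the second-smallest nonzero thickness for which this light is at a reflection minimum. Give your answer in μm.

Ray reflecting at the top interface goes from n = 1.53 toward n = 1.29: no phase shift.
At the lower boundary (n = 1.29 to n = 1.45) the reflected ray undergoes a half-wave phase shift.
Net: one phase inversion between the two reflected rays.
For minimum reflection here: 2 n t = m λ.
The second-smallest nonzero thickness corresponds to m = 2: t = m λ / (2 n) = 2.00 × 775 / (2 × 1.29) = 601 nm.

0.601 μm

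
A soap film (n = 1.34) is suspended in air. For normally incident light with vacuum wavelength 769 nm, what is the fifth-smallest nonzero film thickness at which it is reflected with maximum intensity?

1291 nm

At the upper boundary (n = 1.0 to n = 1.34) the reflected ray undergoes a half-wave phase shift.
Ray reflecting at the bottom interface goes from n = 1.34 toward n = 1.0: no phase shift.
Exactly one π shift → a net half-wave offset.
So the condition for constructive reflection is 2 n t = (m + ½) λ.
The fifth-smallest nonzero thickness corresponds to m = 4: t = (m + ½) λ / (2 n) = 4.50 × 769 / (2 × 1.34) = 1291 nm.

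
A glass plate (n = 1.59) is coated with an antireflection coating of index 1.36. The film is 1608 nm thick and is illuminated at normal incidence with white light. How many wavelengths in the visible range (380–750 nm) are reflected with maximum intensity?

6

At the upper boundary (n = 1.0 to n = 1.36) the reflected ray undergoes a half-wave phase shift.
Bottom surface (1.36 → 1.59): reflection off a higher-index medium gives a half-wave phase shift.
Net: no relative phase inversion (both shifts match).
With no net inversion, constructive interference in reflection requires 2 n t = m λ.
λ = 2 n t / m = 4374 / m nm.
m=5: 875 nm (IR); m=6: 729 nm (visible); m=7: 625 nm (visible); m=8: 547 nm (visible); m=9: 486 nm (visible); m=10: 437 nm (visible); m=11: 398 nm (visible); m=12: 364 nm (UV).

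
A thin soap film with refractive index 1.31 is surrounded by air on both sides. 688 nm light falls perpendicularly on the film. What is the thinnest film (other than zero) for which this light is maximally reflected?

At the upper boundary (n = 1.0 to n = 1.31) the reflected ray undergoes a half-wave phase shift.
Bottom surface (1.31 → 1.0): reflection off a lower-index medium gives no phase shift.
Net: one phase inversion between the two reflected rays.
With one net inversion, constructive interference in reflection requires 2 n t = (m + ½) λ.
Minimum at m = 0: t = λ / (4 n) = 688 / (4 × 1.31) = 131 nm.

131 nm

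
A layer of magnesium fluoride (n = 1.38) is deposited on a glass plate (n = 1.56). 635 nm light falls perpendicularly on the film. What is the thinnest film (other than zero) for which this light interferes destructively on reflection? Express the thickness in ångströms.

Top surface (1.0 → 1.38): reflection off a higher-index medium gives a half-wave phase shift.
Bottom surface (1.38 → 1.56): reflection off a higher-index medium gives a half-wave phase shift.
The two reflections carry the same phase change, so no net offset.
With no net inversion, destructive interference in reflection requires 2 n t = (m + ½) λ.
Minimum at m = 0: t = λ / (4 n) = 635 / (4 × 1.38) = 115 nm.

1150 Å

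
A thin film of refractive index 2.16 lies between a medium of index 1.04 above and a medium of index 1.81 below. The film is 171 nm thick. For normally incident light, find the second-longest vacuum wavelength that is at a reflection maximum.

492 nm

Top surface (1.04 → 2.16): reflection off a higher-index medium gives a half-wave phase shift.
Bottom surface (2.16 → 1.81): reflection off a lower-index medium gives no phase shift.
The two reflections differ by half a wavelength.
For maximum reflection here: 2 n t = (m + ½) λ.
λ = 2 n t / (m + ½). The second-longest wavelength is m = 1: λ = 2 × 2.16 × 171 / 1.50 = 492 nm.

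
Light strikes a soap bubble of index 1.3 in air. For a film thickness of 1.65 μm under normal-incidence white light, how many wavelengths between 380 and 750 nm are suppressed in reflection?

Top surface (1.0 → 1.3): reflection off a higher-index medium gives a half-wave phase shift.
At the lower boundary (n = 1.3 to n = 1.0) the reflected ray undergoes no phase shift.
Exactly one π shift → a net half-wave offset.
So the condition for destructive reflection is 2 n t = m λ.
λ = 2 n t / m = 4290 / m nm.
m=5: 858 nm (IR); m=6: 715 nm (visible); m=7: 613 nm (visible); m=8: 536 nm (visible); m=9: 477 nm (visible); m=10: 429 nm (visible); m=11: 390 nm (visible); m=12: 358 nm (UV).

6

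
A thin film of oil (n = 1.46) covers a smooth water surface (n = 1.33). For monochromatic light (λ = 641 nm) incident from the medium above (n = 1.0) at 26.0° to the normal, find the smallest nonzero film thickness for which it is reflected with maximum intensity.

Ray reflecting at the top interface goes from n = 1.0 toward n = 1.46: a half-wave phase shift.
At the lower boundary (n = 1.46 to n = 1.33) the reflected ray undergoes no phase shift.
Exactly one π shift → a net half-wave offset.
So the condition for constructive reflection is 2 n t cos θ_r = (m + ½) λ.
Snell's law: 1.0 sin 26.0° = 1.46 sin θ_r → sin θ_r = 0.300, cos θ_r = 0.954.
Minimum at m = 0: t = λ / (4 n cos θ_r) = 641 / (4 × 1.46 × 0.954) = 115 nm.

115 nm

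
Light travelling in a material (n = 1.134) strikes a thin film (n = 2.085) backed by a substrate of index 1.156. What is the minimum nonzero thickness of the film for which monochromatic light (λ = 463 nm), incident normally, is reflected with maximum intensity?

Top surface (1.134 → 2.085): reflection off a higher-index medium gives a half-wave phase shift.
Bottom surface (2.085 → 1.156): reflection off a lower-index medium gives no phase shift.
Net: one phase inversion between the two reflected rays.
So the condition for constructive reflection is 2 n t = (m + ½) λ.
Minimum at m = 0: t = λ / (4 n) = 463 / (4 × 2.085) = 55.5 nm.

55.5 nm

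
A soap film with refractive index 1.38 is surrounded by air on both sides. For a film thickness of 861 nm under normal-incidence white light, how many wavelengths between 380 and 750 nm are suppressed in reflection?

At the upper boundary (n = 1.0 to n = 1.38) the reflected ray undergoes a half-wave phase shift.
Ray reflecting at the bottom interface goes from n = 1.38 toward n = 1.0: no phase shift.
Exactly one π shift → a net half-wave offset.
So the condition for destructive reflection is 2 n t = m λ.
λ = 2 n t / m = 2376 / m nm.
m=3: 792 nm (IR); m=4: 594 nm (visible); m=5: 475 nm (visible); m=6: 396 nm (visible); m=7: 339 nm (UV).

3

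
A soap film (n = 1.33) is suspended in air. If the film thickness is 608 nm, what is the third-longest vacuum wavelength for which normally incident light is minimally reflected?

539 nm

Ray reflecting at the top interface goes from n = 1.0 toward n = 1.33: a half-wave phase shift.
At the lower boundary (n = 1.33 to n = 1.0) the reflected ray undergoes no phase shift.
Exactly one π shift → a net half-wave offset.
With one net inversion, destructive interference in reflection requires 2 n t = m λ.
λ = 2 n t / m. The third-longest wavelength is m = 3: λ = 2 × 1.33 × 608 / 3.00 = 539 nm.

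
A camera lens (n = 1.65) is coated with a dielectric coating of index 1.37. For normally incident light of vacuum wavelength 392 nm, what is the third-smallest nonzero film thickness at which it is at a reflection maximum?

Top surface (1.0 → 1.37): reflection off a higher-index medium gives a half-wave phase shift.
Bottom surface (1.37 → 1.65): reflection off a higher-index medium gives a half-wave phase shift.
Net: no relative phase inversion (both shifts match).
For bright reflection here: 2 n t = m λ.
The third-smallest nonzero thickness corresponds to m = 3: t = m λ / (2 n) = 3.00 × 392 / (2 × 1.37) = 429 nm.

429 nm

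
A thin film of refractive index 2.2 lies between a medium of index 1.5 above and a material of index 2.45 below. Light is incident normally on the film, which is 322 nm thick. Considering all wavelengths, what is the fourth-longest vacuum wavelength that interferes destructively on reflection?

405 nm

At the upper boundary (n = 1.5 to n = 2.2) the reflected ray undergoes a half-wave phase shift.
Bottom surface (2.2 → 2.45): reflection off a higher-index medium gives a half-wave phase shift.
Zero or two π shifts → no net half-wave offset.
With no net inversion, destructive interference in reflection requires 2 n t = (m + ½) λ.
λ = 2 n t / (m + ½). The fourth-longest wavelength is m = 3: λ = 2 × 2.2 × 322 / 3.50 = 405 nm.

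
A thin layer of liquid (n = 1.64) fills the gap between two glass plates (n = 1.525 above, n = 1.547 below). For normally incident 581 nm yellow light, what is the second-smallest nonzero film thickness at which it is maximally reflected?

266 nm

At the upper boundary (n = 1.525 to n = 1.64) the reflected ray undergoes a half-wave phase shift.
At the lower boundary (n = 1.64 to n = 1.547) the reflected ray undergoes no phase shift.
Exactly one π shift → a net half-wave offset.
For bright reflection here: 2 n t = (m + ½) λ.
The second-smallest nonzero thickness corresponds to m = 1: t = (m + ½) λ / (2 n) = 1.50 × 581 / (2 × 1.64) = 266 nm.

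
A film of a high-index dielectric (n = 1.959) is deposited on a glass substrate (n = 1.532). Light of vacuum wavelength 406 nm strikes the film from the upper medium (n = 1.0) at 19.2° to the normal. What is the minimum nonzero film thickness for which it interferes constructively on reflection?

52.6 nm

Top surface (1.0 → 1.959): reflection off a higher-index medium gives a half-wave phase shift.
Bottom surface (1.959 → 1.532): reflection off a lower-index medium gives no phase shift.
Exactly one π shift → a net half-wave offset.
So the condition for constructive reflection is 2 n t cos θ_r = (m + ½) λ.
Snell's law: 1.0 sin 19.2° = 1.959 sin θ_r → sin θ_r = 0.168, cos θ_r = 0.986.
Minimum at m = 0: t = λ / (4 n cos θ_r) = 406 / (4 × 1.959 × 0.986) = 52.6 nm.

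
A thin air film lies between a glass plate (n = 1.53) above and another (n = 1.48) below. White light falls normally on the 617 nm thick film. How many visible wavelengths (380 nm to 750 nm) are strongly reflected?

Ray reflecting at the top interface goes from n = 1.53 toward n = 1.0: no phase shift.
At the lower boundary (n = 1.0 to n = 1.48) the reflected ray undergoes a half-wave phase shift.
The two reflections differ by half a wavelength.
For maximum reflection here: 2 n t = (m + ½) λ.
λ = 2 n t / (m + ½) = 1234 / (m + ½) nm.
m=1: 823 nm (IR); m=2: 494 nm (visible); m=3: 353 nm (UV).

1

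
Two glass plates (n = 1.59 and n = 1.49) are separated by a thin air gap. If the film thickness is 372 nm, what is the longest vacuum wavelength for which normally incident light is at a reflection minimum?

744 nm

Ray reflecting at the top interface goes from n = 1.59 toward n = 1.0: no phase shift.
Bottom surface (1.0 → 1.49): reflection off a higher-index medium gives a half-wave phase shift.
Exactly one π shift → a net half-wave offset.
For weak reflection here: 2 n t = m λ.
λ = 2 n t / m. The longest wavelength is m = 1: λ = 2 × 1.0 × 372 / 1.00 = 744 nm.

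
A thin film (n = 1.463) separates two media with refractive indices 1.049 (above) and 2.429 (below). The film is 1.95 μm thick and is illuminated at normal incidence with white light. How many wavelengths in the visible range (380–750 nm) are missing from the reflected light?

7

At the upper boundary (n = 1.049 to n = 1.463) the reflected ray undergoes a half-wave phase shift.
At the lower boundary (n = 1.463 to n = 2.429) the reflected ray undergoes a half-wave phase shift.
The two reflections carry the same phase change, so no net offset.
For dark reflection here: 2 n t = (m + ½) λ.
λ = 2 n t / (m + ½) = 5706 / (m + ½) nm.
m=7: 761 nm (IR); m=8: 671 nm (visible); m=9: 601 nm (visible); m=10: 543 nm (visible); m=11: 496 nm (visible); m=12: 456 nm (visible); m=13: 423 nm (visible); m=14: 393 nm (visible); m=15: 368 nm (UV).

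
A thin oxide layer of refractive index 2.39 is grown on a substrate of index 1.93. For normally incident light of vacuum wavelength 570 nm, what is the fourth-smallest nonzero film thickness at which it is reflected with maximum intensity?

Ray reflecting at the top interface goes from n = 1.0 toward n = 2.39: a half-wave phase shift.
Ray reflecting at the bottom interface goes from n = 2.39 toward n = 1.93: no phase shift.
The two reflections differ by half a wavelength.
So the condition for constructive reflection is 2 n t = (m + ½) λ.
The fourth-smallest nonzero thickness corresponds to m = 3: t = (m + ½) λ / (2 n) = 3.50 × 570 / (2 × 2.39) = 417 nm.

417 nm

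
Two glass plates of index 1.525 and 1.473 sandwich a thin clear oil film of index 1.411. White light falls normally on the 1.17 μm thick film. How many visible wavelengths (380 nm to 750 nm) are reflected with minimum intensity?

4

Ray reflecting at the top interface goes from n = 1.525 toward n = 1.411: no phase shift.
At the lower boundary (n = 1.411 to n = 1.473) the reflected ray undergoes a half-wave phase shift.
Exactly one π shift → a net half-wave offset.
For dark reflection here: 2 n t = m λ.
λ = 2 n t / m = 3302 / m nm.
m=4: 825 nm (IR); m=5: 660 nm (visible); m=6: 550 nm (visible); m=7: 472 nm (visible); m=8: 413 nm (visible); m=9: 367 nm (UV).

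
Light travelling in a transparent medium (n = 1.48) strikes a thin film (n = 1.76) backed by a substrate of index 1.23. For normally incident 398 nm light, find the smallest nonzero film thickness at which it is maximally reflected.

At the upper boundary (n = 1.48 to n = 1.76) the reflected ray undergoes a half-wave phase shift.
At the lower boundary (n = 1.76 to n = 1.23) the reflected ray undergoes no phase shift.
Exactly one π shift → a net half-wave offset.
For strong reflection here: 2 n t = (m + ½) λ.
Minimum at m = 0: t = λ / (4 n) = 398 / (4 × 1.76) = 56.5 nm.

56.5 nm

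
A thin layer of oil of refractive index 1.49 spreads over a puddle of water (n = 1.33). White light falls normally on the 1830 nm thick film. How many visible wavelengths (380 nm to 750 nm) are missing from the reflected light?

7

At the upper boundary (n = 1.0 to n = 1.49) the reflected ray undergoes a half-wave phase shift.
At the lower boundary (n = 1.49 to n = 1.33) the reflected ray undergoes no phase shift.
The two reflections differ by half a wavelength.
So the condition for destructive reflection is 2 n t = m λ.
λ = 2 n t / m = 5453 / m nm.
m=7: 779 nm (IR); m=8: 682 nm (visible); m=9: 606 nm (visible); m=10: 545 nm (visible); m=11: 496 nm (visible); m=12: 454 nm (visible); m=13: 419 nm (visible); m=14: 390 nm (visible); m=15: 364 nm (UV).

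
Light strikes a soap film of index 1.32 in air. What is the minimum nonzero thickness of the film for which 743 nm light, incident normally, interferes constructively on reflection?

Ray reflecting at the top interface goes from n = 1.0 toward n = 1.32: a half-wave phase shift.
At the lower boundary (n = 1.32 to n = 1.0) the reflected ray undergoes no phase shift.
Exactly one π shift → a net half-wave offset.
For bright reflection here: 2 n t = (m + ½) λ.
Minimum at m = 0: t = λ / (4 n) = 743 / (4 × 1.32) = 141 nm.

141 nm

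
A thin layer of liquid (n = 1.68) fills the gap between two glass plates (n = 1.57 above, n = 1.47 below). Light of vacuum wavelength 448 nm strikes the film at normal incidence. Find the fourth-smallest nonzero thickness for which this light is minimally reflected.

533 nm

Ray reflecting at the top interface goes from n = 1.57 toward n = 1.68: a half-wave phase shift.
Ray reflecting at the bottom interface goes from n = 1.68 toward n = 1.47: no phase shift.
Exactly one π shift → a net half-wave offset.
So the condition for destructive reflection is 2 n t = m λ.
The fourth-smallest nonzero thickness corresponds to m = 4: t = m λ / (2 n) = 4.00 × 448 / (2 × 1.68) = 533 nm.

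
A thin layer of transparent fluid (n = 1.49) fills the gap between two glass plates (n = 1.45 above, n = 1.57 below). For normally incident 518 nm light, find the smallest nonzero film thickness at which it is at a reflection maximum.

At the upper boundary (n = 1.45 to n = 1.49) the reflected ray undergoes a half-wave phase shift.
Ray reflecting at the bottom interface goes from n = 1.49 toward n = 1.57: a half-wave phase shift.
The two reflections carry the same phase change, so no net offset.
With no net inversion, constructive interference in reflection requires 2 n t = m λ.
Minimum nonzero at m = 1: t = λ / (2 n) = 518 / (2 × 1.49) = 174 nm.

174 nm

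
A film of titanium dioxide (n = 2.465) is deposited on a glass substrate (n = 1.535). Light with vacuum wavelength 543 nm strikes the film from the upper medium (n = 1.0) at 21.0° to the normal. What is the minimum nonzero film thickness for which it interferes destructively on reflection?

At the upper boundary (n = 1.0 to n = 2.465) the reflected ray undergoes a half-wave phase shift.
At the lower boundary (n = 2.465 to n = 1.535) the reflected ray undergoes no phase shift.
Exactly one π shift → a net half-wave offset.
For minimum reflection here: 2 n t cos θ_r = m λ.
Snell's law: 1.0 sin 21.0° = 2.465 sin θ_r → sin θ_r = 0.145, cos θ_r = 0.989.
Minimum nonzero at m = 1: t = λ / (2 n cos θ_r) = 543 / (2 × 2.465 × 0.989) = 111 nm.

111 nm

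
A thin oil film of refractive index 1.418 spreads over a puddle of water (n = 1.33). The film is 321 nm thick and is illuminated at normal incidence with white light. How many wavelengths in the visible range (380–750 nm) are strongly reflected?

Ray reflecting at the top interface goes from n = 1.0 toward n = 1.418: a half-wave phase shift.
Ray reflecting at the bottom interface goes from n = 1.418 toward n = 1.33: no phase shift.
The two reflections differ by half a wavelength.
So the condition for constructive reflection is 2 n t = (m + ½) λ.
λ = 2 n t / (m + ½) = 910 / (m + ½) nm.
m=0: 1821 nm (IR); m=1: 607 nm (visible); m=2: 364 nm (UV).

1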